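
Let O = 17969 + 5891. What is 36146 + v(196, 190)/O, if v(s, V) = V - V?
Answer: 36146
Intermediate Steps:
v(s, V) = 0
O = 23860
36146 + v(196, 190)/O = 36146 + 0/23860 = 36146 + 0*(1/23860) = 36146 + 0 = 36146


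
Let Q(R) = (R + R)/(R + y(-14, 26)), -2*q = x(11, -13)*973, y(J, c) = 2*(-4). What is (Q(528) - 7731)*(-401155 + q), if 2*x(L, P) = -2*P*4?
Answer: 214242737499/65 ≈ 3.2960e+9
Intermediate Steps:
y(J, c) = -8
x(L, P) = -4*P (x(L, P) = (-2*P*4)/2 = (-8*P)/2 = -4*P)
q = -25298 (q = -(-4*(-13))*973/2 = -26*973 = -1/2*50596 = -25298)
Q(R) = 2*R/(-8 + R) (Q(R) = (R + R)/(R - 8) = (2*R)/(-8 + R) = 2*R/(-8 + R))
(Q(528) - 7731)*(-401155 + q) = (2*528/(-8 + 528) - 7731)*(-401155 - 25298) = (2*528/520 - 7731)*(-426453) = (2*528*(1/520) - 7731)*(-426453) = (132/65 - 7731)*(-426453) = -502383/65*(-426453) = 214242737499/65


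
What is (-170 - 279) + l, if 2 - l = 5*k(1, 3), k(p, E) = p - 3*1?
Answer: -437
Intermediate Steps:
k(p, E) = -3 + p (k(p, E) = p - 3 = -3 + p)
l = 12 (l = 2 - 5*(-3 + 1) = 2 - 5*(-2) = 2 - 1*(-10) = 2 + 10 = 12)
(-170 - 279) + l = (-170 - 279) + 12 = -449 + 12 = -437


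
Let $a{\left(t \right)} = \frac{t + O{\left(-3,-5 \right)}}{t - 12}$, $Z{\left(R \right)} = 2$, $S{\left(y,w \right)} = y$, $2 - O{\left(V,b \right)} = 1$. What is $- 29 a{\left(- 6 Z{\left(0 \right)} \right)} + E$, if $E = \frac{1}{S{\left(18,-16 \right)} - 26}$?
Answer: $- \frac{161}{12} \approx -13.417$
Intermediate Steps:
$O{\left(V,b \right)} = 1$ ($O{\left(V,b \right)} = 2 - 1 = 1$)
$E = - \frac{1}{8}$ ($E = \frac{1}{18 - 26} = \frac{1}{-8} = - \frac{1}{8} \approx -0.125$)
$a{\left(t \right)} = \frac{1 + t}{-12 + t}$ ($a{\left(t \right)} = \frac{t + 1}{t - 12} = \frac{1 + t}{t - 12} = \frac{1 + t}{-12 + t}$)
$- 29 a{\left(- 6 Z{\left(0 \right)} \right)} + E = - 29 \frac{1 - 12}{-12 - 12} - \frac{1}{8} = - 29 \frac{1}{-24} \left(-11\right) - \frac{1}{8} = - 29 \left(\left(- \frac{1}{24}\right) \left(-11\right)\right) - \frac{1}{8} = \left(-29\right) \frac{11}{24} - \frac{1}{8} = - \frac{319}{24} - \frac{1}{8} = - \frac{161}{12}$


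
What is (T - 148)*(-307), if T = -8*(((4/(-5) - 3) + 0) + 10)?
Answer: 303316/5 ≈ 60663.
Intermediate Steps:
T = -248/5 (T = -8*(((4*(-⅕) - 3) + 0) + 10) = -8*(((-⅘ - 3) + 0) + 10) = -8*((-19/5 + 0) + 10) = -8*(-19/5 + 10) = -8*31/5 = -248/5 ≈ -49.600)
(T - 148)*(-307) = (-248/5 - 148)*(-307) = -988/5*(-307) = 303316/5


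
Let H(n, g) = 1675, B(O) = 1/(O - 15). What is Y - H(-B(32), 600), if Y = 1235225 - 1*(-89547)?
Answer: 1323097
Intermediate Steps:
B(O) = 1/(-15 + O)
Y = 1324772 (Y = 1235225 + 89547 = 1324772)
Y - H(-B(32), 600) = 1324772 - 1*1675 = 1324772 - 1675 = 1323097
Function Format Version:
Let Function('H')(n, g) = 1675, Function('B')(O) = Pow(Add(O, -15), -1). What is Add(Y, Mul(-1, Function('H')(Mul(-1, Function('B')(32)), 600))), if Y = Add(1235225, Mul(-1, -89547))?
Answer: 1323097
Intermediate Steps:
Function('B')(O) = Pow(Add(-15, O), -1)
Y = 1324772 (Y = Add(1235225, 89547) = 1324772)
Add(Y, Mul(-1, Function('H')(Mul(-1, Function('B')(32)), 600))) = Add(1324772, Mul(-1, 1675)) = Add(1324772, -1675) = 1323097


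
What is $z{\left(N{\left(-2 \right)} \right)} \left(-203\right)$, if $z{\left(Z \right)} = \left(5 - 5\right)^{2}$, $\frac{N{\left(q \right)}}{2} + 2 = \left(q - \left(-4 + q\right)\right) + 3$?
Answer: $0$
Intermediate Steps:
$N{\left(q \right)} = 10$ ($N{\left(q \right)} = -4 + 2 \left(\left(q - \left(-4 + q\right)\right) + 3\right) = -4 + 2 \left(4 + 3\right) = -4 + 2 \cdot 7 = -4 + 14 = 10$)
$z{\left(Z \right)} = 0$ ($z{\left(Z \right)} = 0^{2} = 0$)
$z{\left(N{\left(-2 \right)} \right)} \left(-203\right) = 0 \left(-203\right) = 0$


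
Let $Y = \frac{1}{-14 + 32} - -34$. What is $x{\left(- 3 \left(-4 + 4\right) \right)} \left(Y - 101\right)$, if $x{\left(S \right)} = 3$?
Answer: $- \frac{1205}{6} \approx -200.83$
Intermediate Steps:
$Y = \frac{613}{18}$ ($Y = \frac{1}{18} + 34 = \frac{613}{18} \approx 34.056$)
$x{\left(- 3 \left(-4 + 4\right) \right)} \left(Y - 101\right) = 3 \left(\frac{613}{18} - 101\right) = 3 \left(- \frac{1205}{18}\right) = - \frac{1205}{6}$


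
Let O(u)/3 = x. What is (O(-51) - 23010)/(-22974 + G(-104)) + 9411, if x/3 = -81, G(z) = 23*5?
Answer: 215149788/22859 ≈ 9412.0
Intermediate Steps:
G(z) = 115
x = -243 (x = 3*(-81) = -243)
O(u) = -729 (O(u) = 3*(-243) = -729)
(O(-51) - 23010)/(-22974 + G(-104)) + 9411 = (-729 - 23010)/(-22974 + 115) + 9411 = -23739/(-22859) + 9411 = -23739*(-1/22859) + 9411 = 23739/22859 + 9411 = 215149788/22859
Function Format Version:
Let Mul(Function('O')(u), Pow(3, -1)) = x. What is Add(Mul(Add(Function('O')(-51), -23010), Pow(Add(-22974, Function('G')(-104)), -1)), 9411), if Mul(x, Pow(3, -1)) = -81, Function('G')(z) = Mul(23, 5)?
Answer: Rational(215149788, 22859) ≈ 9412.0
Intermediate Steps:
Function('G')(z) = 115
x = -243 (x = Mul(3, -81) = -243)
Function('O')(u) = -729 (Function('O')(u) = Mul(3, -243) = -729)
Add(Mul(Add(Function('O')(-51), -23010), Pow(Add(-22974, Function('G')(-104)), -1)), 9411) = Add(Mul(Add(-729, -23010), Pow(Add(-22974, 115), -1)), 9411) = Add(Mul(-23739, Pow(-22859, -1)), 9411) = Add(Mul(-23739, Rational(-1, 22859)), 9411) = Add(Rational(23739, 22859), 9411) = Rational(215149788, 22859)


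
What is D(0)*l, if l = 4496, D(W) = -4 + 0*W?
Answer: -17984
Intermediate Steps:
D(W) = -4 (D(W) = -4 + 0 = -4)
D(0)*l = -4*4496 = -17984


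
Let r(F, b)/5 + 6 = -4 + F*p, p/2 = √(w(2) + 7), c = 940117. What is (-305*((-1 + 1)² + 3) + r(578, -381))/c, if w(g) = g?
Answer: 16375/940117 ≈ 0.017418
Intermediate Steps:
p = 6 (p = 2*√(2 + 7) = 2*√9 = 2*3 = 6)
r(F, b) = -50 + 30*F (r(F, b) = -30 + 5*(-4 + F*6) = -30 + 5*(-4 + 6*F) = -30 + (-20 + 30*F) = -50 + 30*F)
(-305*((-1 + 1)² + 3) + r(578, -381))/c = (-305*((-1 + 1)² + 3) + (-50 + 30*578))/940117 = (-305*(0² + 3) + (-50 + 17340))*(1/940117) = (-305*(0 + 3) + 17290)*(1/940117) = (-305*3 + 17290)*(1/940117) = (-915 + 17290)*(1/940117) = 16375*(1/940117) = 16375/940117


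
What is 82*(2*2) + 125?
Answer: 453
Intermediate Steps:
82*(2*2) + 125 = 82*4 + 125 = 328 + 125 = 453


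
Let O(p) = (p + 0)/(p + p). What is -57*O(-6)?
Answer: -57/2 ≈ -28.500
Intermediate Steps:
O(p) = ½ (O(p) = p/((2*p)) = p*(1/(2*p)) = ½)
-57*O(-6) = -57*½ = -57/2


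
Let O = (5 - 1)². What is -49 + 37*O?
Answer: 543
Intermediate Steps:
O = 16 (O = 4² = 16)
-49 + 37*O = -49 + 37*16 = -49 + 592 = 543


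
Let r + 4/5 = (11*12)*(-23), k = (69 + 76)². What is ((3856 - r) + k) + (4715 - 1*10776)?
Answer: 109284/5 ≈ 21857.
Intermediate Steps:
k = 21025 (k = 145² = 21025)
r = -15184/5 (r = -⅘ + (11*12)*(-23) = -⅘ + 132*(-23) = -⅘ - 3036 = -15184/5 ≈ -3036.8)
((3856 - r) + k) + (4715 - 1*10776) = ((3856 - 1*(-15184/5)) + 21025) + (4715 - 1*10776) = ((3856 + 15184/5) + 21025) + (4715 - 10776) = (34464/5 + 21025) - 6061 = 139589/5 - 6061 = 109284/5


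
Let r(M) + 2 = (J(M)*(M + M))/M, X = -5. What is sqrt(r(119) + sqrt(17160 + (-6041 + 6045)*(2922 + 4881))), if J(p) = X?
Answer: sqrt(-12 + 2*sqrt(12093)) ≈ 14.420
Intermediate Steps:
J(p) = -5
r(M) = -12 (r(M) = -2 + (-5*(M + M))/M = -2 + (-10*M)/M = -2 - 10 = -12)
sqrt(r(119) + sqrt(17160 + (-6041 + 6045)*(2922 + 4881))) = sqrt(-12 + sqrt(17160 + (-6041 + 6045)*(2922 + 4881))) = sqrt(-12 + sqrt(17160 + 4*7803)) = sqrt(-12 + sqrt(17160 + 31212)) = sqrt(-12 + sqrt(48372)) = sqrt(-12 + 2*sqrt(12093))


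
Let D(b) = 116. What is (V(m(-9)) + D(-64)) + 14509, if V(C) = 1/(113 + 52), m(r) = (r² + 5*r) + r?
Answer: 2413126/165 ≈ 14625.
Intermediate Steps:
m(r) = r² + 6*r
V(C) = 1/165
(V(m(-9)) + D(-64)) + 14509 = (1/165 + 116) + 14509 = 19141/165 + 14509 = 2413126/165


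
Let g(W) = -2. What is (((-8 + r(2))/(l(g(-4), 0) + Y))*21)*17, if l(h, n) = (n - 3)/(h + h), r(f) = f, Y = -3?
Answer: 952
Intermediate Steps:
l(h, n) = (-3 + n)/(2*h) (l(h, n) = (-3 + n)/((2*h)) = (-3 + n)*(1/(2*h)) = (-3 + n)/(2*h))
(((-8 + r(2))/(l(g(-4), 0) + Y))*21)*17 = (((-8 + 2)/((½)*(-3 + 0)/(-2) - 3))*21)*17 = (-6/((½)*(-½)*(-3) - 3)*21)*17 = (-6/(¾ - 3)*21)*17 = (-6/(-9/4)*21)*17 = (-6*(-4/9)*21)*17 = ((8/3)*21)*17 = 56*17 = 952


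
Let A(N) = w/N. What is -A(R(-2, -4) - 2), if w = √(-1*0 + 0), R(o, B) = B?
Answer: 0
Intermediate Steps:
w = 0 (w = √(0 + 0) = √0 = 0)
A(N) = 0 (A(N) = 0/N = 0)
-A(R(-2, -4) - 2) = -1*0 = 0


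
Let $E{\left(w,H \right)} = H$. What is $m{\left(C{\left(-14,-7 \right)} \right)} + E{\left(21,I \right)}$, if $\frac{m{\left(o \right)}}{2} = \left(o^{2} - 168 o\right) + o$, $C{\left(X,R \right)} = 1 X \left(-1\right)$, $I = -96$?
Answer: $-4380$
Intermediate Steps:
$C{\left(X,R \right)} = - X$ ($C{\left(X,R \right)} = X \left(-1\right) = - X$)
$m{\left(o \right)} = - 334 o + 2 o^{2}$ ($m{\left(o \right)} = 2 \left(\left(o^{2} - 168 o\right) + o\right) = 2 \left(o^{2} - 167 o\right) = - 334 o + 2 o^{2}$)
$m{\left(C{\left(-14,-7 \right)} \right)} + E{\left(21,I \right)} = 2 \left(\left(-1\right) \left(-14\right)\right) \left(-167 - -14\right) - 96 = 2 \cdot 14 \left(-167 + 14\right) - 96 = 2 \cdot 14 \left(-153\right) - 96 = -4284 - 96 = -4380$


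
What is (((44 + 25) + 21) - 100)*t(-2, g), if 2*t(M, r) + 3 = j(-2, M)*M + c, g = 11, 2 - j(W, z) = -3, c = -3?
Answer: 80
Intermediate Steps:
j(W, z) = 5 (j(W, z) = 2 - 1*(-3) = 2 + 3 = 5)
t(M, r) = -3 + 5*M/2 (t(M, r) = -3/2 + (5*M - 3)/2 = -3/2 + (-3 + 5*M)/2 = -3/2 + (-3/2 + 5*M/2) = -3 + 5*M/2)
(((44 + 25) + 21) - 100)*t(-2, g) = (((44 + 25) + 21) - 100)*(-3 + (5/2)*(-2)) = ((69 + 21) - 100)*(-3 - 5) = (90 - 100)*(-8) = -10*(-8) = 80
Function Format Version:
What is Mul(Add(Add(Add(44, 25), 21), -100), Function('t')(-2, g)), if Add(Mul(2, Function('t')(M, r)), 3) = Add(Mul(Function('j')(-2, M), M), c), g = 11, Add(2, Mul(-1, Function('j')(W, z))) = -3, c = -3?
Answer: 80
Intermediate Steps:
Function('j')(W, z) = 5 (Function('j')(W, z) = Add(2, Mul(-1, -3)) = Add(2, 3) = 5)
Function('t')(M, r) = Add(-3, Mul(Rational(5, 2), M)) (Function('t')(M, r) = Add(Rational(-3, 2), Mul(Rational(1, 2), Add(Mul(5, M), -3))) = Add(Rational(-3, 2), Mul(Rational(1, 2), Add(-3, Mul(5, M)))) = Add(Rational(-3, 2), Add(Rational(-3, 2), Mul(Rational(5, 2), M))) = Add(-3, Mul(Rational(5, 2), M)))
Mul(Add(Add(Add(44, 25), 21), -100), Function('t')(-2, g)) = Mul(Add(Add(Add(44, 25), 21), -100), Add(-3, Mul(Rational(5, 2), -2))) = Mul(Add(Add(69, 21), -100), Add(-3, -5)) = Mul(Add(90, -100), -8) = Mul(-10, -8) = 80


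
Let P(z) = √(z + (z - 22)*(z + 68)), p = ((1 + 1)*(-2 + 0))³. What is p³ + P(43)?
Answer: -262144 + √2374 ≈ -2.6210e+5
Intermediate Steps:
p = -64 (p = (2*(-2))³ = (-4)³ = -64)
P(z) = √(z + (-22 + z)*(68 + z))
p³ + P(43) = (-64)³ + √(-1496 + 43² + 47*43) = -262144 + √(-1496 + 1849 + 2021) = -262144 + √2374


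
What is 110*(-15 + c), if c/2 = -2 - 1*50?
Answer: -13090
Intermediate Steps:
c = -104 (c = 2*(-2 - 1*50) = 2*(-2 - 50) = 2*(-52) = -104)
110*(-15 + c) = 110*(-15 - 104) = 110*(-119) = -13090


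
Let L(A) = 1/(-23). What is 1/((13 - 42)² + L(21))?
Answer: 23/19342 ≈ 0.0011891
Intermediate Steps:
L(A) = -1/23
1/((13 - 42)² + L(21)) = 1/((13 - 42)² - 1/23) = 1/((-29)² - 1/23) = 1/(841 - 1/23) = 1/(19342/23) = 23/19342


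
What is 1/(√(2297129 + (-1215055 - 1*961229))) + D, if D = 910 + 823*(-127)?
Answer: -103611 + √120845/120845 ≈ -1.0361e+5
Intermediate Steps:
D = -103611 (D = 910 - 104521 = -103611)
1/(√(2297129 + (-1215055 - 1*961229))) + D = 1/(√(2297129 + (-1215055 - 1*961229))) - 103611 = 1/(√(2297129 + (-1215055 - 961229))) - 103611 = 1/(√(2297129 - 2176284)) - 103611 = 1/(√120845) - 103611 = √120845/120845 - 103611 = -103611 + √120845/120845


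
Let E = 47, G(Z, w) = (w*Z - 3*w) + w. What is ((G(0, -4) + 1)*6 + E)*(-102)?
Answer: -10302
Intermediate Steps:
G(Z, w) = -2*w + Z*w (G(Z, w) = (Z*w - 3*w) + w = (-3*w + Z*w) + w = -2*w + Z*w)
((G(0, -4) + 1)*6 + E)*(-102) = ((-4*(-2 + 0) + 1)*6 + 47)*(-102) = ((-4*(-2) + 1)*6 + 47)*(-102) = ((8 + 1)*6 + 47)*(-102) = (9*6 + 47)*(-102) = (54 + 47)*(-102) = 101*(-102) = -10302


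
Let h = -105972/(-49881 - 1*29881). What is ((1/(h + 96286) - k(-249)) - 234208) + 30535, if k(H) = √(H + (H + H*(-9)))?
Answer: -782111438738815/3840034952 - √1743 ≈ -2.0371e+5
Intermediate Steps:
k(H) = √7*√(-H) (k(H) = √(H + (H - 9*H)) = √(H - 8*H) = √(-7*H) = √7*√(-H))
h = 52986/39881 (h = -105972/(-49881 - 29881) = -105972/(-79762) = -105972*(-1/79762) = 52986/39881 ≈ 1.3286)
((1/(h + 96286) - k(-249)) - 234208) + 30535 = ((1/(52986/39881 + 96286) - √7*√(-1*(-249))) - 234208) + 30535 = ((1/(3840034952/39881) - √7*√249) - 234208) + 30535 = ((39881/3840034952 - √1743) - 234208) + 30535 = (-899366905998135/3840034952 - √1743) + 30535 = -782111438738815/3840034952 - √1743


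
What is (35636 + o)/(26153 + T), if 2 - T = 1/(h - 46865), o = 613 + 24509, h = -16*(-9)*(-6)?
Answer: 1449959291/624175998 ≈ 2.3230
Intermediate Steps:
h = -864 (h = 144*(-6) = -864)
o = 25122
T = 95459/47729 (T = 2 - 1/(-864 - 46865) = 2 - 1/(-47729) = 2 - 1*(-1/47729) = 2 + 1/47729 = 95459/47729 ≈ 2.0000)
(35636 + o)/(26153 + T) = (35636 + 25122)/(26153 + 95459/47729) = 60758/(1248351996/47729) = 60758*(47729/1248351996) = 1449959291/624175998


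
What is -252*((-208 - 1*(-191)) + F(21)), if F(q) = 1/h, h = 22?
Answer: 46998/11 ≈ 4272.5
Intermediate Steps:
F(q) = 1/22
-252*((-208 - 1*(-191)) + F(21)) = -252*((-208 - 1*(-191)) + 1/22) = -252*((-208 + 191) + 1/22) = -252*(-17 + 1/22) = -252*(-373/22) = 46998/11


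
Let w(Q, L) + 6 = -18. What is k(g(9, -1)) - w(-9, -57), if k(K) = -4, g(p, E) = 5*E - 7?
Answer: 20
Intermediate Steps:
g(p, E) = -7 + 5*E
w(Q, L) = -24 (w(Q, L) = -6 - 18 = -24)
k(g(9, -1)) - w(-9, -57) = -4 - 1*(-24) = -4 + 24 = 20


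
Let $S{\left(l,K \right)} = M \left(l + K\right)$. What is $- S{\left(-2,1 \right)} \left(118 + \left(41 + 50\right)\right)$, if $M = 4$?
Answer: $836$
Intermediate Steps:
$S{\left(l,K \right)} = 4 K + 4 l$ ($S{\left(l,K \right)} = 4 \left(l + K\right) = 4 \left(K + l\right) = 4 K + 4 l$)
$- S{\left(-2,1 \right)} \left(118 + \left(41 + 50\right)\right) = - (4 \cdot 1 + 4 \left(-2\right)) \left(118 + \left(41 + 50\right)\right) = - (4 - 8) \left(118 + 91\right) = \left(-1\right) \left(-4\right) 209 = 4 \cdot 209 = 836$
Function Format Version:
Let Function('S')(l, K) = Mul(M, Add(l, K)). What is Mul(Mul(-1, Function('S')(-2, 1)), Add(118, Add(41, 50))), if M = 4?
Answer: 836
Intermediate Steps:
Function('S')(l, K) = Add(Mul(4, K), Mul(4, l)) (Function('S')(l, K) = Mul(4, Add(l, K)) = Mul(4, Add(K, l)) = Add(Mul(4, K), Mul(4, l)))
Mul(Mul(-1, Function('S')(-2, 1)), Add(118, Add(41, 50))) = Mul(Mul(-1, Add(Mul(4, 1), Mul(4, -2))), Add(118, Add(41, 50))) = Mul(Mul(-1, Add(4, -8)), Add(118, 91)) = Mul(Mul(-1, -4), 209) = Mul(4, 209) = 836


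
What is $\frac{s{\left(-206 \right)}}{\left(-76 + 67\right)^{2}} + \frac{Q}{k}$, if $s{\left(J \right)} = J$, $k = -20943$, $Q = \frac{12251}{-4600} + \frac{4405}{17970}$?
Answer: $- \frac{1320774088559}{519357079800} \approx -2.5431$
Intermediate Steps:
$Q = - \frac{19988747}{8266200}$ ($Q = 12251 \left(- \frac{1}{4600}\right) + 4405 \cdot \frac{1}{17970} = - \frac{12251}{4600} + \frac{881}{3594} = - \frac{19988747}{8266200} \approx -2.4181$)
$\frac{s{\left(-206 \right)}}{\left(-76 + 67\right)^{2}} + \frac{Q}{k} = - \frac{206}{\left(-76 + 67\right)^{2}} - \frac{19988747}{8266200 \left(-20943\right)} = - \frac{206}{\left(-9\right)^{2}} - - \frac{19988747}{173119026600} = - \frac{206}{81} + \frac{19988747}{173119026600} = - \frac{1320774088559}{519357079800}$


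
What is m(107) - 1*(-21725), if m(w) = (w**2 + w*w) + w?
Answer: 44730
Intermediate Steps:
m(w) = w + 2*w**2 (m(w) = (w**2 + w**2) + w = 2*w**2 + w = w + 2*w**2)
m(107) - 1*(-21725) = 107*(1 + 2*107) - 1*(-21725) = 107*(1 + 214) + 21725 = 107*215 + 21725 = 23005 + 21725 = 44730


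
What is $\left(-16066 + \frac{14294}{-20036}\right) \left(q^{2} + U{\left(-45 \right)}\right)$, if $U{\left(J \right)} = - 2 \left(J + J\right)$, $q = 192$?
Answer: $- \frac{2981233236870}{5009} \approx -5.9518 \cdot 10^{8}$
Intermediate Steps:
$U{\left(J \right)} = - 4 J$ ($U{\left(J \right)} = - 2 \cdot 2 J = - 4 J$)
$\left(-16066 + \frac{14294}{-20036}\right) \left(q^{2} + U{\left(-45 \right)}\right) = \left(-16066 + \frac{14294}{-20036}\right) \left(192^{2} - -180\right) = \left(-16066 + 14294 \left(- \frac{1}{20036}\right)\right) \left(36864 + 180\right) = \left(-16066 - \frac{7147}{10018}\right) 37044 = \left(- \frac{160956335}{10018}\right) 37044 = - \frac{2981233236870}{5009}$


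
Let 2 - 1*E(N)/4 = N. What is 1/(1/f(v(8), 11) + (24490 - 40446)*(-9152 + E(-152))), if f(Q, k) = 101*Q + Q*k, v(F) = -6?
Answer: 672/91526679551 ≈ 7.3421e-9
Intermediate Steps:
E(N) = 8 - 4*N
1/(1/f(v(8), 11) + (24490 - 40446)*(-9152 + E(-152))) = 1/(1/(-6*(101 + 11)) + (24490 - 40446)*(-9152 + (8 - 4*(-152)))) = 1/(1/(-6*112) - 15956*(-9152 + (8 + 608))) = 1/(1/(-672) - 15956*(-9152 + 616)) = 1/(-1/672 - 15956*(-8536)) = 1/(-1/672 + 136200416) = 1/(91526679551/672) = 672/91526679551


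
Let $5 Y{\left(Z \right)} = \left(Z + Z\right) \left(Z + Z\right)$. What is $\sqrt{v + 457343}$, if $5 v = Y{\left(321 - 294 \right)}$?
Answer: $\frac{\sqrt{11436491}}{5} \approx 676.36$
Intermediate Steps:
$Y{\left(Z \right)} = \frac{4 Z^{2}}{5}$ ($Y{\left(Z \right)} = \frac{\left(Z + Z\right) \left(Z + Z\right)}{5} = \frac{2 Z 2 Z}{5} = \frac{4 Z^{2}}{5}$)
$v = \frac{2916}{25}$ ($v = \frac{\frac{4}{5} \left(321 - 294\right)^{2}}{5} = \frac{\frac{4}{5} \cdot 27^{2}}{5} = \frac{\frac{4}{5} \cdot 729}{5} = \frac{1}{5} \cdot \frac{2916}{5} = \frac{2916}{25} \approx 116.64$)
$\sqrt{v + 457343} = \sqrt{\frac{2916}{25} + 457343} = \sqrt{\frac{11436491}{25}} = \frac{\sqrt{11436491}}{5}$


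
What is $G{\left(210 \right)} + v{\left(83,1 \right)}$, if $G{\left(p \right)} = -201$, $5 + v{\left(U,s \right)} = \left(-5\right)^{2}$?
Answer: $-181$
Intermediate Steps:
$v{\left(U,s \right)} = 20$ ($v{\left(U,s \right)} = -5 + \left(-5\right)^{2} = -5 + 25 = 20$)
$G{\left(210 \right)} + v{\left(83,1 \right)} = -201 + 20 = -181$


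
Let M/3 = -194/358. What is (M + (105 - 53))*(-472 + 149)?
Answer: -2912491/179 ≈ -16271.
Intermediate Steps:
M = -291/179 (M = 3*(-194/358) = 3*(-194*1/358) = 3*(-97/179) = -291/179 ≈ -1.6257)
(M + (105 - 53))*(-472 + 149) = (-291/179 + (105 - 53))*(-472 + 149) = (-291/179 + 52)*(-323) = (9017/179)*(-323) = -2912491/179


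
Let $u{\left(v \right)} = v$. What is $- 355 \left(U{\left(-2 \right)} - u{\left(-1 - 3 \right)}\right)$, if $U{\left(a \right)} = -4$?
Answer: $0$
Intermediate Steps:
$- 355 \left(U{\left(-2 \right)} - u{\left(-1 - 3 \right)}\right) = - 355 \left(-4 - \left(-1 - 3\right)\right) = - 355 \left(-4 - -4\right) = - 355 \left(-4 + 4\right) = \left(-355\right) 0 = 0$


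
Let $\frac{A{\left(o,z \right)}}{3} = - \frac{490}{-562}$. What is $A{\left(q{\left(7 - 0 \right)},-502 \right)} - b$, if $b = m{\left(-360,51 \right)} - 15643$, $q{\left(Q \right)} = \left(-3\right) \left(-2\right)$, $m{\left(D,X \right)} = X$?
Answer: $\frac{4382087}{281} \approx 15595.0$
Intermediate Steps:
$q{\left(Q \right)} = 6$
$A{\left(o,z \right)} = \frac{735}{281}$ ($A{\left(o,z \right)} = 3 \left(- \frac{490}{-562}\right) = 3 \left(\left(-490\right) \left(- \frac{1}{562}\right)\right) = 3 \cdot \frac{245}{281} = \frac{735}{281}$)
$b = -15592$ ($b = 51 - 15643 = -15592$)
$A{\left(q{\left(7 - 0 \right)},-502 \right)} - b = \frac{735}{281} - -15592 = \frac{735}{281} + 15592 = \frac{4382087}{281}$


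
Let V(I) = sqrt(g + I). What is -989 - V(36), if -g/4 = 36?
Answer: -989 - 6*I*sqrt(3) ≈ -989.0 - 10.392*I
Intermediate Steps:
g = -144 (g = -4*36 = -144)
V(I) = sqrt(-144 + I)
-989 - V(36) = -989 - sqrt(-144 + 36) = -989 - sqrt(-108) = -989 - 6*I*sqrt(3)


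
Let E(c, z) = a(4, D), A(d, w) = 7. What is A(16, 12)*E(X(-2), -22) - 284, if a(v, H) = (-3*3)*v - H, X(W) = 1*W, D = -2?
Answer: -522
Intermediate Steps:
X(W) = W
a(v, H) = -H - 9*v (a(v, H) = -9*v - H = -H - 9*v)
E(c, z) = -34 (E(c, z) = -1*(-2) - 9*4 = 2 - 36 = -34)
A(16, 12)*E(X(-2), -22) - 284 = 7*(-34) - 284 = -238 - 284 = -522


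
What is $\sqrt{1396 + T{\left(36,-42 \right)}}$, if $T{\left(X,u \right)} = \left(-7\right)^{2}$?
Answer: $17 \sqrt{5} \approx 38.013$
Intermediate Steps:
$T{\left(X,u \right)} = 49$
$\sqrt{1396 + T{\left(36,-42 \right)}} = \sqrt{1396 + 49} = \sqrt{1445} = 17 \sqrt{5}$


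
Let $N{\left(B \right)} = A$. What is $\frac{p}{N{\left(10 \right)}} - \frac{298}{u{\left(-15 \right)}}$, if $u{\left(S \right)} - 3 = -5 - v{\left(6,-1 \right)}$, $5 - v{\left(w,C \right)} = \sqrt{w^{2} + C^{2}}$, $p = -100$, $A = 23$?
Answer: $\frac{23389}{138} + \frac{149 \sqrt{37}}{6} \approx 320.54$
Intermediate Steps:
$N{\left(B \right)} = 23$
$v{\left(w,C \right)} = 5 - \sqrt{C^{2} + w^{2}}$ ($v{\left(w,C \right)} = 5 - \sqrt{w^{2} + C^{2}} = 5 - \sqrt{C^{2} + w^{2}}$)
$u{\left(S \right)} = -7 + \sqrt{37}$ ($u{\left(S \right)} = 3 - \left(10 - \sqrt{\left(-1\right)^{2} + 6^{2}}\right) = 3 - \left(10 - \sqrt{1 + 36}\right) = 3 - \left(10 - \sqrt{37}\right) = -7 + \sqrt{37}$)
$\frac{p}{N{\left(10 \right)}} - \frac{298}{u{\left(-15 \right)}} = - \frac{100}{23} - \frac{298}{-7 + \sqrt{37}}$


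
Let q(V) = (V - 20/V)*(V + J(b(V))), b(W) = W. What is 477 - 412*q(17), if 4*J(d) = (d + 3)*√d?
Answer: -110351 - 554140*√17/17 ≈ -2.4475e+5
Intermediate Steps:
J(d) = √d*(3 + d)/4 (J(d) = ((d + 3)*√d)/4 = ((3 + d)*√d)/4 = (√d*(3 + d))/4 = √d*(3 + d)/4)
q(V) = (V - 20/V)*(V + √V*(3 + V)/4)
477 - 412*q(17) = 477 - 103*(-60 - 20*17 + √17*(-80 + 4*17² + 17^(3/2)*(3 + 17)))/√17 = 477 - 103*√17/17*(-60 - 340 + √17*(-80 + 4*289 + (17*√17)*20)) = 477 - 103*√17/17*(-60 - 340 + √17*(-80 + 1156 + 340*√17)) = 477 - 103*√17/17*(-60 - 340 + √17*(1076 + 340*√17)) = 477 - 103*√17/17*(-400 + √17*(1076 + 340*√17)) = 477 - 103*√17*(-400 + √17*(1076 + 340*√17))/17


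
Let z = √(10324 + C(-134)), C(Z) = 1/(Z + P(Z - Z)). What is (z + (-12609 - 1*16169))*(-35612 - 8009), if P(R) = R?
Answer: 1255325138 - 43621*√185377610/134 ≈ 1.2509e+9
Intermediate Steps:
C(Z) = 1/Z (C(Z) = 1/(Z + (Z - Z)) = 1/(Z + 0) = 1/Z)
z = √185377610/134 (z = √(10324 + 1/(-134)) = √(10324 - 1/134) = √(1383415/134) = √185377610/134 ≈ 101.61)
(z + (-12609 - 1*16169))*(-35612 - 8009) = (√185377610/134 + (-12609 - 1*16169))*(-35612 - 8009) = (√185377610/134 + (-12609 - 16169))*(-43621) = (√185377610/134 - 28778)*(-43621) = (-28778 + √185377610/134)*(-43621) = 1255325138 - 43621*√185377610/134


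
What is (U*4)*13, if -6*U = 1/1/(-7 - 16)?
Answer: 598/3 ≈ 199.33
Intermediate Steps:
U = 23/6 (U = -1/(6*(1/(-7 - 16))) = -1/(6*(1/(-23))) = -1/(6*(-1/23)) = -(-23)/6 = -⅙*(-23) = 23/6 ≈ 3.8333)
(U*4)*13 = ((23/6)*4)*13 = (46/3)*13 = 598/3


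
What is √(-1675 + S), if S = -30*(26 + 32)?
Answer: I*√3415 ≈ 58.438*I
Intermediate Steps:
S = -1740 (S = -30*58 = -1740)
√(-1675 + S) = √(-1675 - 1740) = √(-3415) = I*√3415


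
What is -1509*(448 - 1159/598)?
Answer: -402518205/598 ≈ -6.7311e+5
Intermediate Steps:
-1509*(448 - 1159/598) = -1509*266745/598 = -402518205/598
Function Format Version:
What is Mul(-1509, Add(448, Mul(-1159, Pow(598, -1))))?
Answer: Rational(-402518205, 598) ≈ -6.7311e+5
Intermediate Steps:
Mul(-1509, Add(448, Mul(-1159, Pow(598, -1)))) = Mul(-1509, Add(448, Mul(-1159, Rational(1, 598)))) = Mul(-1509, Add(448, Rational(-1159, 598))) = Mul(-1509, Rational(266745, 598)) = Rational(-402518205, 598)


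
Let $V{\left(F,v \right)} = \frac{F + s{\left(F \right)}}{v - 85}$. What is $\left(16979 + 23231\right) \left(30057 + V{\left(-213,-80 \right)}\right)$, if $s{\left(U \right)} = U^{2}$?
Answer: $\frac{13173463486}{11} \approx 1.1976 \cdot 10^{9}$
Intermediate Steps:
$V{\left(F,v \right)} = \frac{F + F^{2}}{-85 + v}$ ($V{\left(F,v \right)} = \frac{F + F^{2}}{v - 85} = \frac{F + F^{2}}{-85 + v}$)
$\left(16979 + 23231\right) \left(30057 + V{\left(-213,-80 \right)}\right) = \left(16979 + 23231\right) \left(30057 - \frac{213 \left(1 - 213\right)}{-85 - 80}\right) = 40210 \left(30057 - 213 \frac{1}{-165} \left(-212\right)\right) = 40210 \left(30057 - \left(- \frac{71}{55}\right) \left(-212\right)\right) = 40210 \left(30057 - \frac{15052}{55}\right) = 40210 \cdot \frac{1638083}{55} = \frac{13173463486}{11}$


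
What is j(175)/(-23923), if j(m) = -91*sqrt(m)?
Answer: 455*sqrt(7)/23923 ≈ 0.050321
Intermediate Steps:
j(175)/(-23923) = -455*sqrt(7)/(-23923) = -455*sqrt(7)*(-1/23923) = 455*sqrt(7)/23923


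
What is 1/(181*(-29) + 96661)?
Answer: 1/91412 ≈ 1.0939e-5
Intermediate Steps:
1/(181*(-29) + 96661) = 1/(-5249 + 96661) = 1/91412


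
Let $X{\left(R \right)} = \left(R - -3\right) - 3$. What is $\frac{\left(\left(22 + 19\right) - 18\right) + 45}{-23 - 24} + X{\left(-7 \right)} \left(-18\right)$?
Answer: $\frac{5854}{47} \approx 124.55$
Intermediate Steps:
$X{\left(R \right)} = R$ ($X{\left(R \right)} = \left(R + 3\right) - 3 = \left(3 + R\right) - 3 = R$)
$\frac{\left(\left(22 + 19\right) - 18\right) + 45}{-23 - 24} + X{\left(-7 \right)} \left(-18\right) = \frac{\left(\left(22 + 19\right) - 18\right) + 45}{-23 - 24} - -126 = \frac{\left(41 - 18\right) + 45}{-47} + 126 = \left(23 + 45\right) \left(- \frac{1}{47}\right) + 126 = 68 \left(- \frac{1}{47}\right) + 126 = - \frac{68}{47} + 126 = \frac{5854}{47}$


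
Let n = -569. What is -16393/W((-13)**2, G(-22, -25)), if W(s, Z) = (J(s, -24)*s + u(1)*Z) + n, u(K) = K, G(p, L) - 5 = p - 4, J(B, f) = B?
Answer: -16393/27971 ≈ -0.58607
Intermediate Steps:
G(p, L) = 1 + p (G(p, L) = 5 + (p - 4) = 5 + (-4 + p) = 1 + p)
W(s, Z) = -569 + Z + s**2 (W(s, Z) = (s*s + 1*Z) - 569 = (s**2 + Z) - 569 = (Z + s**2) - 569 = -569 + Z + s**2)
-16393/W((-13)**2, G(-22, -25)) = -16393/(-569 + (1 - 22) + ((-13)**2)**2) = -16393/(-569 - 21 + 169**2) = -16393/(-569 - 21 + 28561) = -16393/27971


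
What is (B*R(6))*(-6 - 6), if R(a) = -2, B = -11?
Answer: -264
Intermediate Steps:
(B*R(6))*(-6 - 6) = (-11*(-2))*(-6 - 6) = 22*(-12) = -264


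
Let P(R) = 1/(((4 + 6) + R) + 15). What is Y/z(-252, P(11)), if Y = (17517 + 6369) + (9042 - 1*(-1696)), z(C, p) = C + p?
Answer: -1246464/9071 ≈ -137.41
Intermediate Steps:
P(R) = 1/(25 + R) (P(R) = 1/((10 + R) + 15) = 1/(25 + R))
Y = 34624 (Y = 23886 + (9042 + 1696) = 23886 + 10738 = 34624)
Y/z(-252, P(11)) = 34624/(-252 + 1/(25 + 11)) = 34624/(-252 + 1/36) = 34624/(-9071/36) = 34624*(-36/9071) = -1246464/9071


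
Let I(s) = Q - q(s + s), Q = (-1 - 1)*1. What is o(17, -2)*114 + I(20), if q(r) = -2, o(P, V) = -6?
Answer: -684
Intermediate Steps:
Q = -2 (Q = -2*1 = -2)
I(s) = 0 (I(s) = -2 - 1*(-2) = -2 + 2 = 0)
o(17, -2)*114 + I(20) = -6*114 + 0 = -684 + 0 = -684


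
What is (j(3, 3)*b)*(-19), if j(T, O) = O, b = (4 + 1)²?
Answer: -1425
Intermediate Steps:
b = 25 (b = 5² = 25)
(j(3, 3)*b)*(-19) = (3*25)*(-19) = 75*(-19) = -1425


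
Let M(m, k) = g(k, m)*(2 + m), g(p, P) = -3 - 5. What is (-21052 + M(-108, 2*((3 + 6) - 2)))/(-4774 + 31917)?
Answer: -20204/27143 ≈ -0.74435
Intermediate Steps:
g(p, P) = -8
M(m, k) = -16 - 8*m (M(m, k) = -8*(2 + m) = -16 - 8*m)
(-21052 + M(-108, 2*((3 + 6) - 2)))/(-4774 + 31917) = (-21052 + (-16 - 8*(-108)))/(-4774 + 31917) = (-21052 + (-16 + 864))/27143 = (-21052 + 848)*(1/27143) = -20204*1/27143 = -20204/27143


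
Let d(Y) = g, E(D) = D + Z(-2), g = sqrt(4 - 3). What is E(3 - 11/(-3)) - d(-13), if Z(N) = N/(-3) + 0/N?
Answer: 19/3 ≈ 6.3333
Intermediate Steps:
Z(N) = -N/3 (Z(N) = N*(-1/3) + 0 = -N/3 + 0 = -N/3)
g = 1 (g = sqrt(1) = 1)
E(D) = 2/3 + D (E(D) = D - 1/3*(-2) = D + 2/3 = 2/3 + D)
d(Y) = 1
E(3 - 11/(-3)) - d(-13) = (2/3 + (3 - 11/(-3))) - 1*1 = (2/3 + (3 - 11*(-1)/3)) - 1 = (2/3 + (3 - 1*(-11/3))) - 1 = (2/3 + (3 + 11/3)) - 1 = (2/3 + 20/3) - 1 = 22/3 - 1 = 19/3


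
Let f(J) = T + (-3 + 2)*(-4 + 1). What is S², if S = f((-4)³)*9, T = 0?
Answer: 729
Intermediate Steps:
f(J) = 3 (f(J) = 0 + (-3 + 2)*(-4 + 1) = 0 - 1*(-3) = 0 + 3 = 3)
S = 27 (S = 3*9 = 27)
S² = 27² = 729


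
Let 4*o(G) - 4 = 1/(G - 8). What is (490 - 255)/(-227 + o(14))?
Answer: -5640/5423 ≈ -1.0400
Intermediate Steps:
o(G) = 1 + 1/(4*(-8 + G)) (o(G) = 1 + 1/(4*(G - 8)) = 1 + 1/(4*(-8 + G)))
(490 - 255)/(-227 + o(14)) = (490 - 255)/(-227 + (-31/4 + 14)/(-8 + 14)) = 235/(-227 + (25/4)/6) = 235/(-227 + (⅙)*(25/4)) = 235/(-227 + 25/24) = 235/(-5423/24) = 235*(-24/5423) = -5640/5423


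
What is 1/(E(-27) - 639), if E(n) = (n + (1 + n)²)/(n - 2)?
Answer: -29/19180 ≈ -0.0015120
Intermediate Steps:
E(n) = (n + (1 + n)²)/(-2 + n)
1/(E(-27) - 639) = 1/((-27 + (1 - 27)²)/(-2 - 27) - 639) = 1/((-27 + (-26)²)/(-29) - 639) = 1/(-(-27 + 676)/29 - 639) = 1/(-1/29*649 - 639) = 1/(-649/29 - 639) = 1/(-19180/29) = -29/19180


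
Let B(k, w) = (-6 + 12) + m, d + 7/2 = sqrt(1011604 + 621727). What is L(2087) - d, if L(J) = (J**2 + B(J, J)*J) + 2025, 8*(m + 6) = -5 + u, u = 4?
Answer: 34858693/8 - sqrt(1633331) ≈ 4.3561e+6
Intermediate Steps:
d = -7/2 + sqrt(1633331) (d = -7/2 + sqrt(1011604 + 621727) = -7/2 + sqrt(1633331) ≈ 1274.5)
m = -49/8 (m = -6 + (-5 + 4)/8 = -6 + (1/8)*(-1) = -6 - 1/8 = -49/8 ≈ -6.1250)
B(k, w) = -1/8 (B(k, w) = (-6 + 12) - 49/8 = 6 - 49/8 = -1/8)
L(J) = 2025 + J**2 - J/8 (L(J) = (J**2 - J/8) + 2025 = 2025 + J**2 - J/8)
L(2087) - d = (2025 + 2087**2 - 1/8*2087) - (-7/2 + sqrt(1633331)) = (2025 + 4355569 - 2087/8) + (7/2 - sqrt(1633331)) = 34858665/8 + (7/2 - sqrt(1633331)) = 34858693/8 - sqrt(1633331)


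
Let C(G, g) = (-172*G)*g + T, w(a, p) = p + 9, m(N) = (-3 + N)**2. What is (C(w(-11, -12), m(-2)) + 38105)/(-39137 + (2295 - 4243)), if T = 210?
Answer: -10243/8217 ≈ -1.2466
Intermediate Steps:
w(a, p) = 9 + p
C(G, g) = 210 - 172*G*g (C(G, g) = (-172*G)*g + 210 = -172*G*g + 210 = 210 - 172*G*g)
(C(w(-11, -12), m(-2)) + 38105)/(-39137 + (2295 - 4243)) = ((210 - 172*(9 - 12)*(-3 - 2)**2) + 38105)/(-39137 + (2295 - 4243)) = ((210 - 172*(-3)*(-5)**2) + 38105)/(-39137 - 1948) = ((210 - 172*(-3)*25) + 38105)/(-41085) = ((210 + 12900) + 38105)*(-1/41085) = (13110 + 38105)*(-1/41085) = 51215*(-1/41085) = -10243/8217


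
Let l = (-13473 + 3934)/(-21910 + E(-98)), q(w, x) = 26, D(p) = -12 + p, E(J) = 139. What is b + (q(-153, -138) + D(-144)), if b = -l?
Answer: -2839769/21771 ≈ -130.44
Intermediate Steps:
l = 9539/21771 (l = (-13473 + 3934)/(-21910 + 139) = -9539/(-21771) = -9539*(-1/21771) = 9539/21771 ≈ 0.43815)
b = -9539/21771 (b = -1*9539/21771 = -9539/21771 ≈ -0.43815)
b + (q(-153, -138) + D(-144)) = -9539/21771 + (26 + (-12 - 144)) = -9539/21771 + (26 - 156) = -9539/21771 - 130 = -2839769/21771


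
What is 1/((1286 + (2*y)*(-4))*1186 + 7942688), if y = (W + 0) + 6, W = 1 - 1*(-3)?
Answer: 1/9373004 ≈ 1.0669e-7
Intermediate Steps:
W = 4 (W = 1 + 3 = 4)
y = 10 (y = (4 + 0) + 6 = 4 + 6 = 10)
1/((1286 + (2*y)*(-4))*1186 + 7942688) = 1/((1286 + (2*10)*(-4))*1186 + 7942688) = 1/((1286 + 20*(-4))*1186 + 7942688) = 1/((1286 - 80)*1186 + 7942688) = 1/(1206*1186 + 7942688) = 1/(1430316 + 7942688) = 1/9373004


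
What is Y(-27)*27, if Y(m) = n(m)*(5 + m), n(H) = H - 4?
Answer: 18414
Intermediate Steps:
n(H) = -4 + H
Y(m) = (-4 + m)*(5 + m)
Y(-27)*27 = ((-4 - 27)*(5 - 27))*27 = -31*(-22)*27 = 682*27 = 18414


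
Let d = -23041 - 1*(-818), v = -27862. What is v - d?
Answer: -5639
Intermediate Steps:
d = -22223 (d = -23041 + 818 = -22223)
v - d = -27862 - 1*(-22223) = -27862 + 22223 = -5639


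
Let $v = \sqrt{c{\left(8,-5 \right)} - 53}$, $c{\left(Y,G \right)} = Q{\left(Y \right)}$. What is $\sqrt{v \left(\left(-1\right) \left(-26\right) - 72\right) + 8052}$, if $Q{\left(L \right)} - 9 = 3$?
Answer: $\sqrt{8052 - 46 i \sqrt{41}} \approx 89.748 - 1.641 i$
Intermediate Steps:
$Q{\left(L \right)} = 12$ ($Q{\left(L \right)} = 9 + 3 = 12$)
$c{\left(Y,G \right)} = 12$
$v = i \sqrt{41}$ ($v = \sqrt{12 - 53} = \sqrt{-41} = i \sqrt{41} \approx 6.4031 i$)
$\sqrt{v \left(\left(-1\right) \left(-26\right) - 72\right) + 8052} = \sqrt{i \sqrt{41} \left(\left(-1\right) \left(-26\right) - 72\right) + 8052} = \sqrt{i \sqrt{41} \left(26 - 72\right) + 8052} = \sqrt{i \sqrt{41} \left(-46\right) + 8052} = \sqrt{- 46 i \sqrt{41} + 8052} = \sqrt{8052 - 46 i \sqrt{41}}$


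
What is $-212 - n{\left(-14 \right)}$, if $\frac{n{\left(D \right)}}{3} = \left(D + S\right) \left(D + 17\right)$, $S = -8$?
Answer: $-14$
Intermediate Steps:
$n{\left(D \right)} = 3 \left(-8 + D\right) \left(17 + D\right)$ ($n{\left(D \right)} = 3 \left(D - 8\right) \left(D + 17\right) = 3 \left(-8 + D\right) \left(17 + D\right)$)
$-212 - n{\left(-14 \right)} = -212 - \left(-408 + 3 \left(-14\right)^{2} + 27 \left(-14\right)\right) = -212 - \left(-408 + 3 \cdot 196 - 378\right) = -212 - \left(-408 + 588 - 378\right) = -212 - -198 = -212 + 198 = -14$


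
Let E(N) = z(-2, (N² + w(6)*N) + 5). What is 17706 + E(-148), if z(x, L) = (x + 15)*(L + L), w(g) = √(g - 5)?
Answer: 583492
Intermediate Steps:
w(g) = √(-5 + g)
z(x, L) = 2*L*(15 + x) (z(x, L) = (15 + x)*(2*L) = 2*L*(15 + x))
E(N) = 130 + 26*N + 26*N² (E(N) = 2*((N² + √(-5 + 6)*N) + 5)*(15 - 2) = 2*((N² + √1*N) + 5)*13 = 2*((N² + 1*N) + 5)*13 = 2*((N² + N) + 5)*13 = 2*((N + N²) + 5)*13 = 2*(5 + N + N²)*13 = 130 + 26*N + 26*N²)
17706 + E(-148) = 17706 + (130 + 26*(-148) + 26*(-148)²) = 17706 + (130 - 3848 + 26*21904) = 17706 + (130 - 3848 + 569504) = 17706 + 565786 = 583492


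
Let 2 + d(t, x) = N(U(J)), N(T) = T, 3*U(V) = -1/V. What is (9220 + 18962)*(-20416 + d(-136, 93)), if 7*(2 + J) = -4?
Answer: -5178747805/9 ≈ -5.7542e+8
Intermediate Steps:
J = -18/7 (J = -2 + (1/7)*(-4) = -2 - 4/7 = -18/7 ≈ -2.5714)
U(V) = -1/(3*V) (U(V) = (-1/V)/3 = -1/(3*V))
d(t, x) = -101/54 (d(t, x) = -2 - 1/(3*(-18/7)) = -2 - 1/3*(-7/18) = -2 + 7/54 = -101/54)
(9220 + 18962)*(-20416 + d(-136, 93)) = (9220 + 18962)*(-20416 - 101/54) = 28182*(-1102565/54) = -5178747805/9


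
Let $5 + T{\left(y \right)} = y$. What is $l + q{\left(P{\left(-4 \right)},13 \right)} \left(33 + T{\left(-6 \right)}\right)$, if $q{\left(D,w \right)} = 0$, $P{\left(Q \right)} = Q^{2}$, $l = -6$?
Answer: $-6$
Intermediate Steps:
$T{\left(y \right)} = -5 + y$
$l + q{\left(P{\left(-4 \right)},13 \right)} \left(33 + T{\left(-6 \right)}\right) = -6 + 0 \left(33 - 11\right) = -6 + 0 \cdot 22 = -6 + 0 = -6$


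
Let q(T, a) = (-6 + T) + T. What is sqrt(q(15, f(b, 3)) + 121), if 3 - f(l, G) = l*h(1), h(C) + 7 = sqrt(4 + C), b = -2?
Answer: sqrt(145) ≈ 12.042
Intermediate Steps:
h(C) = -7 + sqrt(4 + C)
f(l, G) = 3 - l*(-7 + sqrt(5)) (f(l, G) = 3 - l*(-7 + sqrt(4 + 1)) = 3 - l*(-7 + sqrt(5)))
q(T, a) = -6 + 2*T
sqrt(q(15, f(b, 3)) + 121) = sqrt((-6 + 2*15) + 121) = sqrt((-6 + 30) + 121) = sqrt(24 + 121) = sqrt(145)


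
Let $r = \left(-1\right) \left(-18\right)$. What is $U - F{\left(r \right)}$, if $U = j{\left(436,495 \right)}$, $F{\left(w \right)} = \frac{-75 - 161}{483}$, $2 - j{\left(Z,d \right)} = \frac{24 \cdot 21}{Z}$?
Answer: $\frac{70160}{52647} \approx 1.3326$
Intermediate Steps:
$r = 18$
$j{\left(Z,d \right)} = 2 - \frac{504}{Z}$ ($j{\left(Z,d \right)} = 2 - \frac{24 \cdot 21}{Z} = 2 - \frac{504}{Z}$)
$F{\left(w \right)} = - \frac{236}{483}$ ($F{\left(w \right)} = \left(-75 - 161\right) \frac{1}{483} = \left(-236\right) \frac{1}{483} = - \frac{236}{483}$)
$U = \frac{92}{109}$ ($U = 2 - \frac{504}{436} = 2 - \frac{126}{109} = \frac{92}{109} \approx 0.84404$)
$U - F{\left(r \right)} = \frac{92}{109} - - \frac{236}{483} = \frac{92}{109} + \frac{236}{483} = \frac{70160}{52647}$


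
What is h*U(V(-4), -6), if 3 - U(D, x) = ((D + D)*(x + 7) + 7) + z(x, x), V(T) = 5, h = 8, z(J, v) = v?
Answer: -64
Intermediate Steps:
U(D, x) = -4 - x - 2*D*(7 + x) (U(D, x) = 3 - (((D + D)*(x + 7) + 7) + x) = 3 - (((2*D)*(7 + x) + 7) + x) = 3 - ((2*D*(7 + x) + 7) + x) = 3 - ((7 + 2*D*(7 + x)) + x) = 3 - (7 + x + 2*D*(7 + x)) = 3 + (-7 - x - 2*D*(7 + x)) = -4 - x - 2*D*(7 + x))
h*U(V(-4), -6) = 8*(-4 - 1*(-6) - 14*5 - 2*5*(-6)) = 8*(-4 + 6 - 70 + 60) = 8*(-8) = -64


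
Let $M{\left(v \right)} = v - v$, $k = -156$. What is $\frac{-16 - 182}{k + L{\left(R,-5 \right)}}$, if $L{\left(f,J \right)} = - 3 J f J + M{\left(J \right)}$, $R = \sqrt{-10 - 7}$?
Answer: $\frac{1144}{4443} - \frac{550 i \sqrt{17}}{4443} \approx 0.25748 - 0.5104 i$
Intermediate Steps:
$M{\left(v \right)} = 0$
$R = i \sqrt{17}$ ($R = \sqrt{-17} = i \sqrt{17} \approx 4.1231 i$)
$L{\left(f,J \right)} = - 3 f J^{2}$ ($L{\left(f,J \right)} = - 3 J f J + 0 = - 3 f J^{2} + 0 = - 3 f J^{2}$)
$\frac{-16 - 182}{k + L{\left(R,-5 \right)}} = \frac{-16 - 182}{-156 - 3 i \sqrt{17} \left(-5\right)^{2}} = - \frac{198}{-156 - 3 i \sqrt{17} \cdot 25} = - \frac{198}{-156 - 75 i \sqrt{17}}$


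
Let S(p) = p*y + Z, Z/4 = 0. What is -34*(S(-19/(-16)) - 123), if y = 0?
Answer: 4182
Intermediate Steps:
Z = 0 (Z = 4*0 = 0)
S(p) = 0 (S(p) = p*0 + 0 = 0 + 0 = 0)
-34*(S(-19/(-16)) - 123) = -34*(0 - 123) = -34*(-123) = 4182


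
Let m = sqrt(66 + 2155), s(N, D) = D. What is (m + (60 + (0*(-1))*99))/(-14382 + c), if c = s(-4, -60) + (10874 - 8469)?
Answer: -60/12037 - sqrt(2221)/12037 ≈ -0.0088999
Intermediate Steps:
m = sqrt(2221) ≈ 47.128
c = 2345 (c = -60 + (10874 - 8469) = -60 + 2405 = 2345)
(m + (60 + (0*(-1))*99))/(-14382 + c) = (sqrt(2221) + (60 + (0*(-1))*99))/(-14382 + 2345) = (sqrt(2221) + (60 + 0*99))/(-12037) = (sqrt(2221) + (60 + 0))*(-1/12037) = (sqrt(2221) + 60)*(-1/12037) = (60 + sqrt(2221))*(-1/12037) = -60/12037 - sqrt(2221)/12037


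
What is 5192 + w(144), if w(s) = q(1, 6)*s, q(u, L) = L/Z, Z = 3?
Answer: 5480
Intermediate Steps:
q(u, L) = L/3
w(s) = 2*s (w(s) = ((⅓)*6)*s = 2*s)
5192 + w(144) = 5192 + 2*144 = 5192 + 288 = 5480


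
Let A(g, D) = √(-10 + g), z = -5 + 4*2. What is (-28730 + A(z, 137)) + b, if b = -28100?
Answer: -56830 + I*√7 ≈ -56830.0 + 2.6458*I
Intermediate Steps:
z = 3 (z = -5 + 8 = 3)
(-28730 + A(z, 137)) + b = (-28730 + √(-10 + 3)) - 28100 = (-28730 + √(-7)) - 28100 = (-28730 + I*√7) - 28100 = -56830 + I*√7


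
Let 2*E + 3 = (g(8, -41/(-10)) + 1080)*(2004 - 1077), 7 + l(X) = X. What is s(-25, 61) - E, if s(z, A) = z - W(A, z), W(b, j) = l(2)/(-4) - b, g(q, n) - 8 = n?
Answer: -5061521/10 ≈ -5.0615e+5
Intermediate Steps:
l(X) = -7 + X
g(q, n) = 8 + n
W(b, j) = 5/4 - b (W(b, j) = (-7 + 2)/(-4) - b = -5*(-¼) - b = 5/4 - b)
E = 10123737/20 (E = -3/2 + (((8 - 41/(-10)) + 1080)*(2004 - 1077))/2 = -3/2 + (((8 - 41*(-⅒)) + 1080)*927)/2 = -3/2 + (((8 + 41/10) + 1080)*927)/2 = -3/2 + ((121/10 + 1080)*927)/2 = -3/2 + ((10921/10)*927)/2 = -3/2 + (½)*(10123767/10) = -3/2 + 10123767/20 = 10123737/20 ≈ 5.0619e+5)
s(z, A) = -5/4 + A + z (s(z, A) = z - (5/4 - A) = z + (-5/4 + A) = -5/4 + A + z)
s(-25, 61) - E = (-5/4 + 61 - 25) - 1*10123737/20 = 139/4 - 10123737/20 = -5061521/10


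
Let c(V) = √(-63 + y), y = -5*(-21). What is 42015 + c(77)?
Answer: 42015 + √42 ≈ 42022.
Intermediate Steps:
y = 105
c(V) = √42 (c(V) = √(-63 + 105) = √42)
42015 + c(77) = 42015 + √42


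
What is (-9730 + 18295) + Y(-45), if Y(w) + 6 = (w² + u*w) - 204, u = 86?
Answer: 6510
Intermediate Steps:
Y(w) = -210 + w² + 86*w (Y(w) = -6 + ((w² + 86*w) - 204) = -6 + (-204 + w² + 86*w) = -210 + w² + 86*w)
(-9730 + 18295) + Y(-45) = (-9730 + 18295) + (-210 + (-45)² + 86*(-45)) = 8565 + (-210 + 2025 - 3870) = 8565 - 2055 = 6510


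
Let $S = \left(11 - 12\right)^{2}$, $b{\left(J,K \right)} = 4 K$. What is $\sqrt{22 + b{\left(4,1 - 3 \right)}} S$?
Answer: $\sqrt{14} \approx 3.7417$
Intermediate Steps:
$S = 1$ ($S = \left(-1\right)^{2} = 1$)
$\sqrt{22 + b{\left(4,1 - 3 \right)}} S = \sqrt{22 + 4 \left(1 - 3\right)} 1 = \sqrt{22 + 4 \left(-2\right)} 1 = \sqrt{22 - 8} \cdot 1 = \sqrt{14} \cdot 1 = \sqrt{14}$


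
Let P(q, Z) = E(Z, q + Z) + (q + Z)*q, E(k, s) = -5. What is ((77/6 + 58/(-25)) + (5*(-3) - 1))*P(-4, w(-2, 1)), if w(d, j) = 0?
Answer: -9053/150 ≈ -60.353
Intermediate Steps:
P(q, Z) = -5 + q*(Z + q) (P(q, Z) = -5 + (q + Z)*q = -5 + (Z + q)*q = -5 + q*(Z + q))
((77/6 + 58/(-25)) + (5*(-3) - 1))*P(-4, w(-2, 1)) = ((77/6 + 58/(-25)) + (5*(-3) - 1))*(-5 + (-4)² + 0*(-4)) = ((77*(⅙) + 58*(-1/25)) + (-15 - 1))*(-5 + 16 + 0) = ((77/6 - 58/25) - 16)*11 = (1577/150 - 16)*11 = -823/150*11 = -9053/150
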